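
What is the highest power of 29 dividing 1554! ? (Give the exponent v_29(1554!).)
v_29(1554!) = 54

Legendre's formula: v_p(n!) = Σ_{k ≥ 1} ⌊n / p^k⌋. For p = 29, n = 1554, the terms are:
  ⌊1554/29^1⌋ = ⌊1554/29⌋ = 53
  ⌊1554/29^2⌋ = ⌊1554/841⌋ = 1
(the next term ⌊1554/29^3⌋ = 0, terminating the sum). Summing: v_29(1554!) = 53 + 1 = 54.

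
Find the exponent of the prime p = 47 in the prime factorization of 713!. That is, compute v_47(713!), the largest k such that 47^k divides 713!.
v_47(713!) = 15

Legendre's formula: v_p(n!) = Σ_{k ≥ 1} ⌊n / p^k⌋. For p = 47, n = 713, the terms are:
  ⌊713/47^1⌋ = ⌊713/47⌋ = 15
(the next term ⌊713/47^2⌋ = 0, terminating the sum). Summing: v_47(713!) = 15 = 15.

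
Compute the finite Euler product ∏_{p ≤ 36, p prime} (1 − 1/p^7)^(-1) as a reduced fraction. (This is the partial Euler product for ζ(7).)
∏ = 37031956963631386906046525229438701635098769061332515193389940565625/36725327022248259763071767483224373757798563246158812707599806493184

The primes p ≤ 36 are [2, 3, 5, 7, 11, 13, 17, 19, 23, 29, 31]. For each prime, (1 − 1/p^7)^(-1) = p^7 / (p^7 − 1). The product is (1 − 1/2^7)^(-1), (1 − 1/3^7)^(-1), (1 − 1/5^7)^(-1), (1 − 1/7^7)^(-1), (1 − 1/11^7)^(-1), (1 − 1/13^7)^(-1), (1 − 1/17^7)^(-1), (1 − 1/19^7)^(-1), (1 − 1/23^7)^(-1), (1 − 1/29^7)^(-1), (1 − 1/31^7)^(-1) = ∏ p^7 / (p^7 − 1) = 37031956963631386906046525229438701635098769061332515193389940565625/36725327022248259763071767483224373757798563246158812707599806493184.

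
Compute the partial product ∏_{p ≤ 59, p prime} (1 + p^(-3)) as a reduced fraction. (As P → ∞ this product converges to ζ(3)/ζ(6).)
∏ = 49015348118957287693667429084900240520118272/41484639097894743448712899010350912764324083

The primes p ≤ 59 are [2, 3, 5, 7, 11, 13, 17, 19, 23, 29, 31, 37, 41, 43, 47, 53, 59]. For each, (1 + 1/p^3) = (p^3 + 1)/p^3. Multiplying these fractions over p ∈ [2, 3, 5, 7, 11, 13, 17, 19, 23, 29, 31, 37, 41, 43, 47, 53, 59] gives 49015348118957287693667429084900240520118272/41484639097894743448712899010350912764324083. (In the limit P → ∞ this tends to ζ(3)/ζ(6).)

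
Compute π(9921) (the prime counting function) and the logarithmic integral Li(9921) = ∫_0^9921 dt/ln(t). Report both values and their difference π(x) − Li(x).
π(9921) = 1222;  Li(9921) ≈ 1237.56;  π(x) − Li(x) ≈ -15.56.

Direct count of primes ≤ 9921 gives π(9921) = 1222. Numerical evaluation of the logarithmic integral gives Li(9921) ≈ 1237.56. The difference π(x) − Li(x) ≈ -15.56 is typically negative for small/moderate x (Li(x) overestimates), though Littlewood's theorem shows this sign changes infinitely often.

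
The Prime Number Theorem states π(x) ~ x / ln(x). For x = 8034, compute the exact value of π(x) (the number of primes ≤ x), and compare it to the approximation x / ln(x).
π(8034) = 1010;  x/ln(x) ≈ 893.52;  relative error ≈ 11.53%.

Directly count primes up to 8034: π(8034) = 1010. The PNT approximation gives 8034/ln(8034) ≈ 8034/8.99144 ≈ 893.52. Relative error (π(x) − x/ln(x)) / π(x) ≈ 11.53%; the approximation is known to undercount slightly (Li(x) is a better estimate).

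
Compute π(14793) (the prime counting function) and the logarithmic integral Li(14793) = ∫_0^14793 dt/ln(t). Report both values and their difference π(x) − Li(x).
π(14793) = 1733;  Li(14793) ≈ 1755.08;  π(x) − Li(x) ≈ -22.08.

Direct count of primes ≤ 14793 gives π(14793) = 1733. Numerical evaluation of the logarithmic integral gives Li(14793) ≈ 1755.08. The difference π(x) − Li(x) ≈ -22.08 is typically negative for small/moderate x (Li(x) overestimates), though Littlewood's theorem shows this sign changes infinitely often.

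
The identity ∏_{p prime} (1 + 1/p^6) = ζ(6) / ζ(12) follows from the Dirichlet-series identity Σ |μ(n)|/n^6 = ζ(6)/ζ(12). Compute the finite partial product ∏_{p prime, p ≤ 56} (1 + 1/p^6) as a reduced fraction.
∏ = 360549358903447598496102606972302575686854635195266223026920975630213276302501208168000000/354490140797970318435085924328566932610522860437094896232244152761372626351680260596056897

The primes p ≤ 56 are [2, 3, 5, 7, 11, 13, 17, 19, 23, 29, 31, 37, 41, 43, 47, 53]. For each, (1 + 1/p^6) = (p^6 + 1)/p^6. Multiplying these fractions over p ∈ [2, 3, 5, 7, 11, 13, 17, 19, 23, 29, 31, 37, 41, 43, 47, 53] gives 360549358903447598496102606972302575686854635195266223026920975630213276302501208168000000/354490140797970318435085924328566932610522860437094896232244152761372626351680260596056897. (In the limit P → ∞ this tends to ζ(6)/ζ(12).)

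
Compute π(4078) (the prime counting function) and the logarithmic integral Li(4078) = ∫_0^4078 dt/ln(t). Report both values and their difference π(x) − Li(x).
π(4078) = 561;  Li(4078) ≈ 574.76;  π(x) − Li(x) ≈ -13.76.

Direct count of primes ≤ 4078 gives π(4078) = 561. Numerical evaluation of the logarithmic integral gives Li(4078) ≈ 574.76. The difference π(x) − Li(x) ≈ -13.76 is typically negative for small/moderate x (Li(x) overestimates), though Littlewood's theorem shows this sign changes infinitely often.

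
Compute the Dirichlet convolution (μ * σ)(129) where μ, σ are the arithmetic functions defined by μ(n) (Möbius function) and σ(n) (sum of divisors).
(μ * σ)(129) = 129

Divisors of 129: [1, 3, 43, 129]. For each d | 129:
  d = 1: μ(1) · σ(129/1) = 1 · 176 = 176
  d = 3: μ(3) · σ(129/3) = -1 · 44 = -44
  d = 43: μ(43) · σ(129/43) = -1 · 4 = -4
  d = 129: μ(129) · σ(129/129) = 1 · 1 = 1
Summing: (μ * σ)(129) = 176 + -44 + -4 + 1 = 129.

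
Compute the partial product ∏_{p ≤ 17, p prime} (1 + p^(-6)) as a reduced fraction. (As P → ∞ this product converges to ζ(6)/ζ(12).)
∏ = 37082050739665581555281/36458868890141886060873

The primes p ≤ 17 are [2, 3, 5, 7, 11, 13, 17]. For each, (1 + 1/p^6) = (p^6 + 1)/p^6. Multiplying these fractions over p ∈ [2, 3, 5, 7, 11, 13, 17] gives 37082050739665581555281/36458868890141886060873. (In the limit P → ∞ this tends to ζ(6)/ζ(12).)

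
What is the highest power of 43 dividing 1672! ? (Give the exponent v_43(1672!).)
v_43(1672!) = 38

Legendre's formula: v_p(n!) = Σ_{k ≥ 1} ⌊n / p^k⌋. For p = 43, n = 1672, the terms are:
  ⌊1672/43^1⌋ = ⌊1672/43⌋ = 38
(the next term ⌊1672/43^2⌋ = 0, terminating the sum). Summing: v_43(1672!) = 38 = 38.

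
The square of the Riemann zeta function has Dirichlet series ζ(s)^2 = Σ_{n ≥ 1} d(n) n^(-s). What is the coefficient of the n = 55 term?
d(55) = 4

ζ(s)^2 = (Σ 1/m^s)(Σ 1/k^s). The coefficient of 1/n^s in the product is the number of ordered pairs (m, k) with mk = n, which equals d(n). For n = 55, divisors are [1, 5, 11, 55], so d(55) = 4.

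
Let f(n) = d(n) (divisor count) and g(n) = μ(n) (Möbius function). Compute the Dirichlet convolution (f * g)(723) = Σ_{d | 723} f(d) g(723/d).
(d * μ)(723) = 1

Divisors of 723: [1, 3, 241, 723]. For each d | 723:
  d = 1: d(1) · μ(723/1) = 1 · 1 = 1
  d = 3: d(3) · μ(723/3) = 2 · -1 = -2
  d = 241: d(241) · μ(723/241) = 2 · -1 = -2
  d = 723: d(723) · μ(723/723) = 4 · 1 = 4
Summing: (d * μ)(723) = 1 + -2 + -2 + 4 = 1.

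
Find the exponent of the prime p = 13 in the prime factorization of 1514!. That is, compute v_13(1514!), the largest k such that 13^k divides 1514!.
v_13(1514!) = 124

Legendre's formula: v_p(n!) = Σ_{k ≥ 1} ⌊n / p^k⌋. For p = 13, n = 1514, the terms are:
  ⌊1514/13^1⌋ = ⌊1514/13⌋ = 116
  ⌊1514/13^2⌋ = ⌊1514/169⌋ = 8
(the next term ⌊1514/13^3⌋ = 0, terminating the sum). Summing: v_13(1514!) = 116 + 8 = 124.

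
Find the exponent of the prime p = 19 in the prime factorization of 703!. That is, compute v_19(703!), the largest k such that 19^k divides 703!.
v_19(703!) = 38

Legendre's formula: v_p(n!) = Σ_{k ≥ 1} ⌊n / p^k⌋. For p = 19, n = 703, the terms are:
  ⌊703/19^1⌋ = ⌊703/19⌋ = 37
  ⌊703/19^2⌋ = ⌊703/361⌋ = 1
(the next term ⌊703/19^3⌋ = 0, terminating the sum). Summing: v_19(703!) = 37 + 1 = 38.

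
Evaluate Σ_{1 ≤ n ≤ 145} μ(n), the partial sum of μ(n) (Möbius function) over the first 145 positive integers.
Σ_{n ≤ 145} μ(n) = 0

Compute μ(n) for each 1 ≤ n ≤ 145: μ(1) = 1, μ(2) = -1, μ(3) = -1, μ(4) = 0, μ(5) = -1, μ(6) = 1, μ(7) = -1, μ(8) = 0, μ(9) = 0, μ(10) = 1, μ(11) = -1, μ(12) = 0, μ(13) = -1, μ(14) = 1, μ(15) = 1, μ(16) = 0, μ(17) = -1, μ(18) = 0, μ(19) = -1, μ(20) = 0, μ(21) = 1, μ(22) = 1, μ(23) = -1, μ(24) = 0, μ(25) = 0, μ(26) = 1, μ(27) = 0, μ(28) = 0, μ(29) = -1, μ(30) = -1, μ(31) = -1, μ(32) = 0, μ(33) = 1, μ(34) = 1, μ(35) = 1, μ(36) = 0, μ(37) = -1, μ(38) = 1, μ(39) = 1, μ(40) = 0, μ(41) = -1, μ(42) = -1, μ(43) = -1, μ(44) = 0, μ(45) = 0, μ(46) = 1, μ(47) = -1, μ(48) = 0, μ(49) = 0, μ(50) = 0, μ(51) = 1, μ(52) = 0, μ(53) = -1, μ(54) = 0, μ(55) = 1, μ(56) = 0, μ(57) = 1, μ(58) = 1, μ(59) = -1, μ(60) = 0, μ(61) = -1, μ(62) = 1, μ(63) = 0, μ(64) = 0, μ(65) = 1, μ(66) = -1, μ(67) = -1, μ(68) = 0, μ(69) = 1, μ(70) = -1, μ(71) = -1, μ(72) = 0, μ(73) = -1, μ(74) = 1, μ(75) = 0, μ(76) = 0, μ(77) = 1, μ(78) = -1, μ(79) = -1, μ(80) = 0, μ(81) = 0, μ(82) = 1, μ(83) = -1, μ(84) = 0, μ(85) = 1, μ(86) = 1, μ(87) = 1, μ(88) = 0, μ(89) = -1, μ(90) = 0, μ(91) = 1, μ(92) = 0, μ(93) = 1, μ(94) = 1, μ(95) = 1, μ(96) = 0, μ(97) = -1, μ(98) = 0, μ(99) = 0, μ(100) = 0, μ(101) = -1, μ(102) = -1, μ(103) = -1, μ(104) = 0, μ(105) = -1, μ(106) = 1, μ(107) = -1, μ(108) = 0, μ(109) = -1, μ(110) = -1, μ(111) = 1, μ(112) = 0, μ(113) = -1, μ(114) = -1, μ(115) = 1, μ(116) = 0, μ(117) = 0, μ(118) = 1, μ(119) = 1, μ(120) = 0, μ(121) = 0, μ(122) = 1, μ(123) = 1, μ(124) = 0, μ(125) = 0, μ(126) = 0, μ(127) = -1, μ(128) = 0, μ(129) = 1, μ(130) = -1, μ(131) = -1, μ(132) = 0, μ(133) = 1, μ(134) = 1, μ(135) = 0, μ(136) = 0, μ(137) = -1, μ(138) = -1, μ(139) = -1, μ(140) = 0, μ(141) = 1, μ(142) = 1, μ(143) = 1, μ(144) = 0, μ(145) = 1. Summing all 145 values: 0. (Mertens function M(x) = Σ_{n ≤ x} μ(n); on average M(x) should be small (PNT ⟺ M(x) = o(x)).)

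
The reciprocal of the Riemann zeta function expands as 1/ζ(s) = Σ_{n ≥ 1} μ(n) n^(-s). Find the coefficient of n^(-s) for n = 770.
μ(770) = 1

Factor n = 770 = 2 · 5 · 7 · 11. μ(n) = 0 if any exponent ≥ 2 (not squarefree); otherwise μ(n) = (−1)^{ω(n)} where ω(n) is the number of distinct prime factors. Applying: μ(770) = 1.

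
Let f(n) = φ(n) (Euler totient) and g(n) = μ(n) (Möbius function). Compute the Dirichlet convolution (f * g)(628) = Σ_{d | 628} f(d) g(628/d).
(φ * μ)(628) = 155

Divisors of 628: [1, 2, 4, 157, 314, 628]. For each d | 628:
  d = 1: φ(1) · μ(628/1) = 1 · 0 = 0
  d = 2: φ(2) · μ(628/2) = 1 · 1 = 1
  d = 4: φ(4) · μ(628/4) = 2 · -1 = -2
  d = 157: φ(157) · μ(628/157) = 156 · 0 = 0
  d = 314: φ(314) · μ(628/314) = 156 · -1 = -156
  d = 628: φ(628) · μ(628/628) = 312 · 1 = 312
Summing: (φ * μ)(628) = 0 + 1 + -2 + 0 + -156 + 312 = 155.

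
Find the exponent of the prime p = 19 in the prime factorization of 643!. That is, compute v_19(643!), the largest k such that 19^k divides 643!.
v_19(643!) = 34

Legendre's formula: v_p(n!) = Σ_{k ≥ 1} ⌊n / p^k⌋. For p = 19, n = 643, the terms are:
  ⌊643/19^1⌋ = ⌊643/19⌋ = 33
  ⌊643/19^2⌋ = ⌊643/361⌋ = 1
(the next term ⌊643/19^3⌋ = 0, terminating the sum). Summing: v_19(643!) = 33 + 1 = 34.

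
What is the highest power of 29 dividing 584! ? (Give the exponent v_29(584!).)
v_29(584!) = 20

Legendre's formula: v_p(n!) = Σ_{k ≥ 1} ⌊n / p^k⌋. For p = 29, n = 584, the terms are:
  ⌊584/29^1⌋ = ⌊584/29⌋ = 20
(the next term ⌊584/29^2⌋ = 0, terminating the sum). Summing: v_29(584!) = 20 = 20.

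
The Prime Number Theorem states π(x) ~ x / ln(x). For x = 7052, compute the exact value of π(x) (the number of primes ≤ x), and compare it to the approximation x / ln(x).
π(7052) = 906;  x/ln(x) ≈ 795.84;  relative error ≈ 12.16%.

Directly count primes up to 7052: π(7052) = 906. The PNT approximation gives 7052/ln(7052) ≈ 7052/8.86107 ≈ 795.84. Relative error (π(x) − x/ln(x)) / π(x) ≈ 12.16%; the approximation is known to undercount slightly (Li(x) is a better estimate).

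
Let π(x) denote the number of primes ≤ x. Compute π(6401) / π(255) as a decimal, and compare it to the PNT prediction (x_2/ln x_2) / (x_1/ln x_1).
π(6401)/π(255) = 834/54 ≈ 15.4444;  PNT prediction ≈ 15.8710.

π(255) = 54 and π(6401) = 834, so π(6401)/π(255) ≈ 15.4444. The PNT-predicted ratio is (6401/ln(6401)) / (255/ln(255)) ≈ 15.8710. The two agree to within a few percent, as expected.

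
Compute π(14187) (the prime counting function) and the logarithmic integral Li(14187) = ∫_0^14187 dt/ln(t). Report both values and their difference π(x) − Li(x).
π(14187) = 1669;  Li(14187) ≈ 1691.83;  π(x) − Li(x) ≈ -22.83.

Direct count of primes ≤ 14187 gives π(14187) = 1669. Numerical evaluation of the logarithmic integral gives Li(14187) ≈ 1691.83. The difference π(x) − Li(x) ≈ -22.83 is typically negative for small/moderate x (Li(x) overestimates), though Littlewood's theorem shows this sign changes infinitely often.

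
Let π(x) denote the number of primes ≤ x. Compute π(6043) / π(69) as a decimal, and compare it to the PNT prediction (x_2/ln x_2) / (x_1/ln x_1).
π(6043)/π(69) = 788/19 ≈ 41.4737;  PNT prediction ≈ 42.5906.

π(69) = 19 and π(6043) = 788, so π(6043)/π(69) ≈ 41.4737. The PNT-predicted ratio is (6043/ln(6043)) / (69/ln(69)) ≈ 42.5906. The two agree to within a few percent, as expected.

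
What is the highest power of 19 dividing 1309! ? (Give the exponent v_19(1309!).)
v_19(1309!) = 71

Legendre's formula: v_p(n!) = Σ_{k ≥ 1} ⌊n / p^k⌋. For p = 19, n = 1309, the terms are:
  ⌊1309/19^1⌋ = ⌊1309/19⌋ = 68
  ⌊1309/19^2⌋ = ⌊1309/361⌋ = 3
(the next term ⌊1309/19^3⌋ = 0, terminating the sum). Summing: v_19(1309!) = 68 + 3 = 71.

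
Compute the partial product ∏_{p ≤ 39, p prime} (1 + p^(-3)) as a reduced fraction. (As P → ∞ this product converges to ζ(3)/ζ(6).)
∏ = 286534261786467003531264/242522905429175749176095

The primes p ≤ 39 are [2, 3, 5, 7, 11, 13, 17, 19, 23, 29, 31, 37]. For each, (1 + 1/p^3) = (p^3 + 1)/p^3. Multiplying these fractions over p ∈ [2, 3, 5, 7, 11, 13, 17, 19, 23, 29, 31, 37] gives 286534261786467003531264/242522905429175749176095. (In the limit P → ∞ this tends to ζ(3)/ζ(6).)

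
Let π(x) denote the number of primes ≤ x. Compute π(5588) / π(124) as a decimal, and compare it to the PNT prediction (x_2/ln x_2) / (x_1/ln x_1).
π(5588)/π(124) = 737/30 ≈ 24.5667;  PNT prediction ≈ 25.1755.

π(124) = 30 and π(5588) = 737, so π(5588)/π(124) ≈ 24.5667. The PNT-predicted ratio is (5588/ln(5588)) / (124/ln(124)) ≈ 25.1755. The two agree to within a few percent, as expected.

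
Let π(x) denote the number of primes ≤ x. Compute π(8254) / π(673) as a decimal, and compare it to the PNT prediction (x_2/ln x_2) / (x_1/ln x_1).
π(8254)/π(673) = 1035/122 ≈ 8.4836;  PNT prediction ≈ 8.8555.

π(673) = 122 and π(8254) = 1035, so π(8254)/π(673) ≈ 8.4836. The PNT-predicted ratio is (8254/ln(8254)) / (673/ln(673)) ≈ 8.8555. The two agree to within a few percent, as expected.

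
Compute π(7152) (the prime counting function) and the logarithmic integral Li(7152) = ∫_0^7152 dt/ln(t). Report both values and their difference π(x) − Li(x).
π(7152) = 915;  Li(7152) ≈ 931.48;  π(x) − Li(x) ≈ -16.48.

Direct count of primes ≤ 7152 gives π(7152) = 915. Numerical evaluation of the logarithmic integral gives Li(7152) ≈ 931.48. The difference π(x) − Li(x) ≈ -16.48 is typically negative for small/moderate x (Li(x) overestimates), though Littlewood's theorem shows this sign changes infinitely often.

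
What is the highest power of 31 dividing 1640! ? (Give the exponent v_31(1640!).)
v_31(1640!) = 53

Legendre's formula: v_p(n!) = Σ_{k ≥ 1} ⌊n / p^k⌋. For p = 31, n = 1640, the terms are:
  ⌊1640/31^1⌋ = ⌊1640/31⌋ = 52
  ⌊1640/31^2⌋ = ⌊1640/961⌋ = 1
(the next term ⌊1640/31^3⌋ = 0, terminating the sum). Summing: v_31(1640!) = 52 + 1 = 53.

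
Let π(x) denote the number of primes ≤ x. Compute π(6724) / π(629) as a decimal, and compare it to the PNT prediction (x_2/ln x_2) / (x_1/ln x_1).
π(6724)/π(629) = 867/114 ≈ 7.6053;  PNT prediction ≈ 7.8162.

π(629) = 114 and π(6724) = 867, so π(6724)/π(629) ≈ 7.6053. The PNT-predicted ratio is (6724/ln(6724)) / (629/ln(629)) ≈ 7.8162. The two agree to within a few percent, as expected.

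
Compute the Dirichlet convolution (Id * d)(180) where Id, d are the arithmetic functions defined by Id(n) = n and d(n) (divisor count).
(Id * d)(180) = 1386

Divisors of 180: [1, 2, 3, 4, 5, 6, 9, 10, 12, 15, 18, 20, 30, 36, 45, 60, 90, 180]. For each d | 180:
  d = 1: Id(1) · d(180/1) = 1 · 18 = 18
  d = 2: Id(2) · d(180/2) = 2 · 12 = 24
  d = 3: Id(3) · d(180/3) = 3 · 12 = 36
  d = 4: Id(4) · d(180/4) = 4 · 6 = 24
  d = 5: Id(5) · d(180/5) = 5 · 9 = 45
  d = 6: Id(6) · d(180/6) = 6 · 8 = 48
  d = 9: Id(9) · d(180/9) = 9 · 6 = 54
  d = 10: Id(10) · d(180/10) = 10 · 6 = 60
  d = 12: Id(12) · d(180/12) = 12 · 4 = 48
  d = 15: Id(15) · d(180/15) = 15 · 6 = 90
  d = 18: Id(18) · d(180/18) = 18 · 4 = 72
  d = 20: Id(20) · d(180/20) = 20 · 3 = 60
  d = 30: Id(30) · d(180/30) = 30 · 4 = 120
  d = 36: Id(36) · d(180/36) = 36 · 2 = 72
  d = 45: Id(45) · d(180/45) = 45 · 3 = 135
  d = 60: Id(60) · d(180/60) = 60 · 2 = 120
  d = 90: Id(90) · d(180/90) = 90 · 2 = 180
  d = 180: Id(180) · d(180/180) = 180 · 1 = 180
Summing: (Id * d)(180) = 18 + 24 + 36 + 24 + 45 + 48 + 54 + 60 + 48 + 90 + 72 + 60 + 120 + 72 + 135 + 120 + 180 + 180 = 1386.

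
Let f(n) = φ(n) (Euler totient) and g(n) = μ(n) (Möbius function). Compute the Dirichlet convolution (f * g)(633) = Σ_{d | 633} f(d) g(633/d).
(φ * μ)(633) = 209

Divisors of 633: [1, 3, 211, 633]. For each d | 633:
  d = 1: φ(1) · μ(633/1) = 1 · 1 = 1
  d = 3: φ(3) · μ(633/3) = 2 · -1 = -2
  d = 211: φ(211) · μ(633/211) = 210 · -1 = -210
  d = 633: φ(633) · μ(633/633) = 420 · 1 = 420
Summing: (φ * μ)(633) = 1 + -2 + -210 + 420 = 209.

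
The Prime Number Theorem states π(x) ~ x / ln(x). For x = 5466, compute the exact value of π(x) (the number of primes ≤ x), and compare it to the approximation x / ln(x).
π(5466) = 721;  x/ln(x) ≈ 635.12;  relative error ≈ 11.91%.

Directly count primes up to 5466: π(5466) = 721. The PNT approximation gives 5466/ln(5466) ≈ 5466/8.60630 ≈ 635.12. Relative error (π(x) − x/ln(x)) / π(x) ≈ 11.91%; the approximation is known to undercount slightly (Li(x) is a better estimate).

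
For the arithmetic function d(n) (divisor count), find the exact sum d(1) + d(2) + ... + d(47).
Σ_{n ≤ 47} d(n) = 188

Compute d(n) for each 1 ≤ n ≤ 47: d(1) = 1, d(2) = 2, d(3) = 2, d(4) = 3, d(5) = 2, d(6) = 4, d(7) = 2, d(8) = 4, d(9) = 3, d(10) = 4, d(11) = 2, d(12) = 6, d(13) = 2, d(14) = 4, d(15) = 4, d(16) = 5, d(17) = 2, d(18) = 6, d(19) = 2, d(20) = 6, d(21) = 4, d(22) = 4, d(23) = 2, d(24) = 8, d(25) = 3, d(26) = 4, d(27) = 4, d(28) = 6, d(29) = 2, d(30) = 8, d(31) = 2, d(32) = 6, d(33) = 4, d(34) = 4, d(35) = 4, d(36) = 9, d(37) = 2, d(38) = 4, d(39) = 4, d(40) = 8, d(41) = 2, d(42) = 8, d(43) = 2, d(44) = 6, d(45) = 6, d(46) = 4, d(47) = 2. Summing all 47 values: 188. (Dirichlet's divisor formula: Σ_{n ≤ x} d(n) = x ln(x) + (2γ − 1) x + O(√x). For x = 47, the asymptotic estimate is ≈ 188.22.)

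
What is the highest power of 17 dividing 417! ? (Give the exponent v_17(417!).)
v_17(417!) = 25

Legendre's formula: v_p(n!) = Σ_{k ≥ 1} ⌊n / p^k⌋. For p = 17, n = 417, the terms are:
  ⌊417/17^1⌋ = ⌊417/17⌋ = 24
  ⌊417/17^2⌋ = ⌊417/289⌋ = 1
(the next term ⌊417/17^3⌋ = 0, terminating the sum). Summing: v_17(417!) = 24 + 1 = 25.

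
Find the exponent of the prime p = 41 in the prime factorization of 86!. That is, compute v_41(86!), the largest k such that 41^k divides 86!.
v_41(86!) = 2

Legendre's formula: v_p(n!) = Σ_{k ≥ 1} ⌊n / p^k⌋. For p = 41, n = 86, the terms are:
  ⌊86/41^1⌋ = ⌊86/41⌋ = 2
(the next term ⌊86/41^2⌋ = 0, terminating the sum). Summing: v_41(86!) = 2 = 2.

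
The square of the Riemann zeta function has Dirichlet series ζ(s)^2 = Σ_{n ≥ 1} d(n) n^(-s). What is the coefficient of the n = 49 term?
d(49) = 3

ζ(s)^2 = (Σ 1/m^s)(Σ 1/k^s). The coefficient of 1/n^s in the product is the number of ordered pairs (m, k) with mk = n, which equals d(n). For n = 49, divisors are [1, 7, 49], so d(49) = 3.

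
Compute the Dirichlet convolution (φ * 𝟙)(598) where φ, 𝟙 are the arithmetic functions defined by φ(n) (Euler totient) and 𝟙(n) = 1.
(φ * 𝟙)(598) = 598

Divisors of 598: [1, 2, 13, 23, 26, 46, 299, 598]. For each d | 598:
  d = 1: φ(1) · 𝟙(598/1) = 1 · 1 = 1
  d = 2: φ(2) · 𝟙(598/2) = 1 · 1 = 1
  d = 13: φ(13) · 𝟙(598/13) = 12 · 1 = 12
  d = 23: φ(23) · 𝟙(598/23) = 22 · 1 = 22
  d = 26: φ(26) · 𝟙(598/26) = 12 · 1 = 12
  d = 46: φ(46) · 𝟙(598/46) = 22 · 1 = 22
  d = 299: φ(299) · 𝟙(598/299) = 264 · 1 = 264
  d = 598: φ(598) · 𝟙(598/598) = 264 · 1 = 264
Summing: (φ * 𝟙)(598) = 1 + 1 + 12 + 22 + 12 + 22 + 264 + 264 = 598.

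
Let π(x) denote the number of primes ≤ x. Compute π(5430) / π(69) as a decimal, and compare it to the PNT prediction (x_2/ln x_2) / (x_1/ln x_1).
π(5430)/π(69) = 716/19 ≈ 37.6842;  PNT prediction ≈ 38.7462.

π(69) = 19 and π(5430) = 716, so π(5430)/π(69) ≈ 37.6842. The PNT-predicted ratio is (5430/ln(5430)) / (69/ln(69)) ≈ 38.7462. The two agree to within a few percent, as expected.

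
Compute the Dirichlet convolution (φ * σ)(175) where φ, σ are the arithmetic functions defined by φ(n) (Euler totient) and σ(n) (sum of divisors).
(φ * σ)(175) = 1050

Divisors of 175: [1, 5, 7, 25, 35, 175]. For each d | 175:
  d = 1: φ(1) · σ(175/1) = 1 · 248 = 248
  d = 5: φ(5) · σ(175/5) = 4 · 48 = 192
  d = 7: φ(7) · σ(175/7) = 6 · 31 = 186
  d = 25: φ(25) · σ(175/25) = 20 · 8 = 160
  d = 35: φ(35) · σ(175/35) = 24 · 6 = 144
  d = 175: φ(175) · σ(175/175) = 120 · 1 = 120
Summing: (φ * σ)(175) = 248 + 192 + 186 + 160 + 144 + 120 = 1050.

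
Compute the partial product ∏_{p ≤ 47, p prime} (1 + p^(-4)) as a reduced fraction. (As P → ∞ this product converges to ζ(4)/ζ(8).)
∏ = 47811026860845170938198805915402199301066734558460286583378224128/44354583229145063659978971326989541656878007876738536067589135625

The primes p ≤ 47 are [2, 3, 5, 7, 11, 13, 17, 19, 23, 29, 31, 37, 41, 43, 47]. For each, (1 + 1/p^4) = (p^4 + 1)/p^4. Multiplying these fractions over p ∈ [2, 3, 5, 7, 11, 13, 17, 19, 23, 29, 31, 37, 41, 43, 47] gives 47811026860845170938198805915402199301066734558460286583378224128/44354583229145063659978971326989541656878007876738536067589135625. (In the limit P → ∞ this tends to ζ(4)/ζ(8).)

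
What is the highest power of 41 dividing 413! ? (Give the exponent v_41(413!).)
v_41(413!) = 10

Legendre's formula: v_p(n!) = Σ_{k ≥ 1} ⌊n / p^k⌋. For p = 41, n = 413, the terms are:
  ⌊413/41^1⌋ = ⌊413/41⌋ = 10
(the next term ⌊413/41^2⌋ = 0, terminating the sum). Summing: v_41(413!) = 10 = 10.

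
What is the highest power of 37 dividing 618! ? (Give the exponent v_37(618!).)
v_37(618!) = 16

Legendre's formula: v_p(n!) = Σ_{k ≥ 1} ⌊n / p^k⌋. For p = 37, n = 618, the terms are:
  ⌊618/37^1⌋ = ⌊618/37⌋ = 16
(the next term ⌊618/37^2⌋ = 0, terminating the sum). Summing: v_37(618!) = 16 = 16.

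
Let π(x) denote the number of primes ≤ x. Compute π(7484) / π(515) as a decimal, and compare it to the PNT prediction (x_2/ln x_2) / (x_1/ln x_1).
π(7484)/π(515) = 947/97 ≈ 9.7629;  PNT prediction ≈ 10.1721.

π(515) = 97 and π(7484) = 947, so π(7484)/π(515) ≈ 9.7629. The PNT-predicted ratio is (7484/ln(7484)) / (515/ln(515)) ≈ 10.1721. The two agree to within a few percent, as expected.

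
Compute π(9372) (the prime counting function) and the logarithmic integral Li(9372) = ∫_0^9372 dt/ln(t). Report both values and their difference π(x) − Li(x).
π(9372) = 1159;  Li(9372) ≈ 1177.71;  π(x) − Li(x) ≈ -18.71.

Direct count of primes ≤ 9372 gives π(9372) = 1159. Numerical evaluation of the logarithmic integral gives Li(9372) ≈ 1177.71. The difference π(x) − Li(x) ≈ -18.71 is typically negative for small/moderate x (Li(x) overestimates), though Littlewood's theorem shows this sign changes infinitely often.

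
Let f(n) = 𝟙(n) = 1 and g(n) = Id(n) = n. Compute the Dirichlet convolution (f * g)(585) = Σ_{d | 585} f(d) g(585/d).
(𝟙 * Id)(585) = 1092

Divisors of 585: [1, 3, 5, 9, 13, 15, 39, 45, 65, 117, 195, 585]. For each d | 585:
  d = 1: 𝟙(1) · Id(585/1) = 1 · 585 = 585
  d = 3: 𝟙(3) · Id(585/3) = 1 · 195 = 195
  d = 5: 𝟙(5) · Id(585/5) = 1 · 117 = 117
  d = 9: 𝟙(9) · Id(585/9) = 1 · 65 = 65
  d = 13: 𝟙(13) · Id(585/13) = 1 · 45 = 45
  d = 15: 𝟙(15) · Id(585/15) = 1 · 39 = 39
  d = 39: 𝟙(39) · Id(585/39) = 1 · 15 = 15
  d = 45: 𝟙(45) · Id(585/45) = 1 · 13 = 13
  d = 65: 𝟙(65) · Id(585/65) = 1 · 9 = 9
  d = 117: 𝟙(117) · Id(585/117) = 1 · 5 = 5
  d = 195: 𝟙(195) · Id(585/195) = 1 · 3 = 3
  d = 585: 𝟙(585) · Id(585/585) = 1 · 1 = 1
Summing: (𝟙 * Id)(585) = 585 + 195 + 117 + 65 + 45 + 39 + 15 + 13 + 9 + 5 + 3 + 1 = 1092.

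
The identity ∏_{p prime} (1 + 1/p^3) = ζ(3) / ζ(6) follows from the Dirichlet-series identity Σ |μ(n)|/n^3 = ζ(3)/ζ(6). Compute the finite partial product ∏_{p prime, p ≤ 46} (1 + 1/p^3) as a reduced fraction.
∏ = 77199709041125603078439960576/65340146372601957980502060935

The primes p ≤ 46 are [2, 3, 5, 7, 11, 13, 17, 19, 23, 29, 31, 37, 41, 43]. For each, (1 + 1/p^3) = (p^3 + 1)/p^3. Multiplying these fractions over p ∈ [2, 3, 5, 7, 11, 13, 17, 19, 23, 29, 31, 37, 41, 43] gives 77199709041125603078439960576/65340146372601957980502060935. (In the limit P → ∞ this tends to ζ(3)/ζ(6).)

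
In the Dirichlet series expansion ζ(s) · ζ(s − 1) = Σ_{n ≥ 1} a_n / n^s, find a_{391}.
σ(391) = 432

In the product (Σ m^0/m^s)(Σ k / k^s) = Σ (Σ_{d | n} d) / n^s, the coefficient of 1/n^s is σ(n) = Σ_{d | n} d. For n = 391, divisors are [1, 17, 23, 391]; summing: σ(391) = 432.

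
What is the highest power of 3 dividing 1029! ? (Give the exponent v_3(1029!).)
v_3(1029!) = 512

Legendre's formula: v_p(n!) = Σ_{k ≥ 1} ⌊n / p^k⌋. For p = 3, n = 1029, the terms are:
  ⌊1029/3^1⌋ = ⌊1029/3⌋ = 343
  ⌊1029/3^2⌋ = ⌊1029/9⌋ = 114
  ⌊1029/3^3⌋ = ⌊1029/27⌋ = 38
  ⌊1029/3^4⌋ = ⌊1029/81⌋ = 12
  ⌊1029/3^5⌋ = ⌊1029/243⌋ = 4
  ⌊1029/3^6⌋ = ⌊1029/729⌋ = 1
(the next term ⌊1029/3^7⌋ = 0, terminating the sum). Summing: v_3(1029!) = 343 + 114 + 38 + 12 + 4 + 1 = 512.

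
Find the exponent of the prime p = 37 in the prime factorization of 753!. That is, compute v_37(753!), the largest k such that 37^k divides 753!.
v_37(753!) = 20

Legendre's formula: v_p(n!) = Σ_{k ≥ 1} ⌊n / p^k⌋. For p = 37, n = 753, the terms are:
  ⌊753/37^1⌋ = ⌊753/37⌋ = 20
(the next term ⌊753/37^2⌋ = 0, terminating the sum). Summing: v_37(753!) = 20 = 20.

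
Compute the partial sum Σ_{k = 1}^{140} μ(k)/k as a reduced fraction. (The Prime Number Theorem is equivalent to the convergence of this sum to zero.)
Σ μ(k)/k = -149232714064150937862643507545628954127995759701627353/10014646650599190067509233131649940057366334653200433090

Values of μ(k) for 1 ≤ k ≤ 140: μ(1) = 1, μ(2) = -1, μ(3) = -1, μ(5) = -1, μ(6) = 1, μ(7) = -1, μ(10) = 1, μ(11) = -1, μ(13) = -1, μ(14) = 1, μ(15) = 1, μ(17) = -1, μ(19) = -1, μ(21) = 1, μ(22) = 1, μ(23) = -1, μ(26) = 1, μ(29) = -1, μ(30) = -1, μ(31) = -1, μ(33) = 1, μ(34) = 1, μ(35) = 1, μ(37) = -1, μ(38) = 1, μ(39) = 1, μ(41) = -1, μ(42) = -1, μ(43) = -1, μ(46) = 1, μ(47) = -1, μ(51) = 1, μ(53) = -1, μ(55) = 1, μ(57) = 1, μ(58) = 1, μ(59) = -1, μ(61) = -1, μ(62) = 1, μ(65) = 1, μ(66) = -1, μ(67) = -1, μ(69) = 1, μ(70) = -1, μ(71) = -1, μ(73) = -1, μ(74) = 1, μ(77) = 1, μ(78) = -1, μ(79) = -1, μ(82) = 1, μ(83) = -1, μ(85) = 1, μ(86) = 1, μ(87) = 1, μ(89) = -1, μ(91) = 1, μ(93) = 1, μ(94) = 1, μ(95) = 1, μ(97) = -1, μ(101) = -1, μ(102) = -1, μ(103) = -1, μ(105) = -1, μ(106) = 1, μ(107) = -1, μ(109) = -1, μ(110) = -1, μ(111) = 1, μ(113) = -1, μ(114) = -1, μ(115) = 1, μ(118) = 1, μ(119) = 1, μ(122) = 1, μ(123) = 1, μ(127) = -1, μ(129) = 1, μ(130) = -1, μ(131) = -1, μ(133) = 1, μ(134) = 1, μ(137) = -1, μ(138) = -1, μ(139) = -1, with μ = 0 on non-squarefree integers. Summing μ(k)/k for k where μ(k) ≠ 0 gives -149232714064150937862643507545628954127995759701627353/10014646650599190067509233131649940057366334653200433090 ≈ -0.0149. (PNT ⟺ this sum → 0 as n → ∞.)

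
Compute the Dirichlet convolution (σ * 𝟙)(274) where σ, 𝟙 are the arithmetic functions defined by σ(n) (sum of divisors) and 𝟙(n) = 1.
(σ * 𝟙)(274) = 556

Divisors of 274: [1, 2, 137, 274]. For each d | 274:
  d = 1: σ(1) · 𝟙(274/1) = 1 · 1 = 1
  d = 2: σ(2) · 𝟙(274/2) = 3 · 1 = 3
  d = 137: σ(137) · 𝟙(274/137) = 138 · 1 = 138
  d = 274: σ(274) · 𝟙(274/274) = 414 · 1 = 414
Summing: (σ * 𝟙)(274) = 1 + 3 + 138 + 414 = 556.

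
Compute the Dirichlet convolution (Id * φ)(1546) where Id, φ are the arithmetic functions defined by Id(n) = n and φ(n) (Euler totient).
(Id * φ)(1546) = 4635

Divisors of 1546: [1, 2, 773, 1546]. For each d | 1546:
  d = 1: Id(1) · φ(1546/1) = 1 · 772 = 772
  d = 2: Id(2) · φ(1546/2) = 2 · 772 = 1544
  d = 773: Id(773) · φ(1546/773) = 773 · 1 = 773
  d = 1546: Id(1546) · φ(1546/1546) = 1546 · 1 = 1546
Summing: (Id * φ)(1546) = 772 + 1544 + 773 + 1546 = 4635.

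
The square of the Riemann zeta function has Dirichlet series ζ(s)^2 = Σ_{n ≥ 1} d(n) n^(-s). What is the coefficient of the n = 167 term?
d(167) = 2

ζ(s)^2 = (Σ 1/m^s)(Σ 1/k^s). The coefficient of 1/n^s in the product is the number of ordered pairs (m, k) with mk = n, which equals d(n). For n = 167, divisors are [1, 167], so d(167) = 2.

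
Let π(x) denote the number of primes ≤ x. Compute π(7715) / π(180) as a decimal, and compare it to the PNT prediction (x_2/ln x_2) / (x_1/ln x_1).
π(7715)/π(180) = 978/41 ≈ 23.8537;  PNT prediction ≈ 24.8663.

π(180) = 41 and π(7715) = 978, so π(7715)/π(180) ≈ 23.8537. The PNT-predicted ratio is (7715/ln(7715)) / (180/ln(180)) ≈ 24.8663. The two agree to within a few percent, as expected.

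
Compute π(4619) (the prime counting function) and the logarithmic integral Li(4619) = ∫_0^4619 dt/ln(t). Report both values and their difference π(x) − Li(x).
π(4619) = 623;  Li(4619) ≈ 639.34;  π(x) − Li(x) ≈ -16.34.

Direct count of primes ≤ 4619 gives π(4619) = 623. Numerical evaluation of the logarithmic integral gives Li(4619) ≈ 639.34. The difference π(x) − Li(x) ≈ -16.34 is typically negative for small/moderate x (Li(x) overestimates), though Littlewood's theorem shows this sign changes infinitely often.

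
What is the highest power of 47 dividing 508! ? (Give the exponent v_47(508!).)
v_47(508!) = 10

Legendre's formula: v_p(n!) = Σ_{k ≥ 1} ⌊n / p^k⌋. For p = 47, n = 508, the terms are:
  ⌊508/47^1⌋ = ⌊508/47⌋ = 10
(the next term ⌊508/47^2⌋ = 0, terminating the sum). Summing: v_47(508!) = 10 = 10.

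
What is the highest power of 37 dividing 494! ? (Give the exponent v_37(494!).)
v_37(494!) = 13

Legendre's formula: v_p(n!) = Σ_{k ≥ 1} ⌊n / p^k⌋. For p = 37, n = 494, the terms are:
  ⌊494/37^1⌋ = ⌊494/37⌋ = 13
(the next term ⌊494/37^2⌋ = 0, terminating the sum). Summing: v_37(494!) = 13 = 13.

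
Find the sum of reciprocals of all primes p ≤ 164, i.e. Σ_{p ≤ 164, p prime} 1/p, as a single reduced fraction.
Σ 1/p = 10988187442690106858194788089546541159451476081371138484805233167/5766152219975951659023630035336134306565384015606066319856068810

π(164) = 38, so the primes ≤ 164 are [2, 3, 5, 7, 11, 13, 17, 19, 23, 29, 31, 37, 41, 43, 47, 53, 59, 61, 67, 71, 73, 79, 83, 89, 97, 101, 103, 107, 109, 113, 127, 131, 137, 139, 149, 151, 157, 163]. Summing 1/p over these primes: 10988187442690106858194788089546541159451476081371138484805233167/5766152219975951659023630035336134306565384015606066319856068810 ≈ 1.9056. Mertens estimate ln ln(164) + 0.2615 ≈ 1.8907.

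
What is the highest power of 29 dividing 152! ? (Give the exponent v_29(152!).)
v_29(152!) = 5

Legendre's formula: v_p(n!) = Σ_{k ≥ 1} ⌊n / p^k⌋. For p = 29, n = 152, the terms are:
  ⌊152/29^1⌋ = ⌊152/29⌋ = 5
(the next term ⌊152/29^2⌋ = 0, terminating the sum). Summing: v_29(152!) = 5 = 5.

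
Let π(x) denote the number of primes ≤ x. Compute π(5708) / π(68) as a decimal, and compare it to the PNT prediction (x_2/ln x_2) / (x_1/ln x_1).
π(5708)/π(68) = 751/19 ≈ 39.5263;  PNT prediction ≈ 40.9487.

π(68) = 19 and π(5708) = 751, so π(5708)/π(68) ≈ 39.5263. The PNT-predicted ratio is (5708/ln(5708)) / (68/ln(68)) ≈ 40.9487. The two agree to within a few percent, as expected.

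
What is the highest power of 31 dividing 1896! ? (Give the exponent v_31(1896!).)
v_31(1896!) = 62

Legendre's formula: v_p(n!) = Σ_{k ≥ 1} ⌊n / p^k⌋. For p = 31, n = 1896, the terms are:
  ⌊1896/31^1⌋ = ⌊1896/31⌋ = 61
  ⌊1896/31^2⌋ = ⌊1896/961⌋ = 1
(the next term ⌊1896/31^3⌋ = 0, terminating the sum). Summing: v_31(1896!) = 61 + 1 = 62.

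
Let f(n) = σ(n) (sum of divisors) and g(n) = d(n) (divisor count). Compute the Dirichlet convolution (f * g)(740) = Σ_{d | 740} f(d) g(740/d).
(σ * d)(740) = 5120

Divisors of 740: [1, 2, 4, 5, 10, 20, 37, 74, 148, 185, 370, 740]. For each d | 740:
  d = 1: σ(1) · d(740/1) = 1 · 12 = 12
  d = 2: σ(2) · d(740/2) = 3 · 8 = 24
  d = 4: σ(4) · d(740/4) = 7 · 4 = 28
  d = 5: σ(5) · d(740/5) = 6 · 6 = 36
  d = 10: σ(10) · d(740/10) = 18 · 4 = 72
  d = 20: σ(20) · d(740/20) = 42 · 2 = 84
  d = 37: σ(37) · d(740/37) = 38 · 6 = 228
  d = 74: σ(74) · d(740/74) = 114 · 4 = 456
  d = 148: σ(148) · d(740/148) = 266 · 2 = 532
  d = 185: σ(185) · d(740/185) = 228 · 3 = 684
  d = 370: σ(370) · d(740/370) = 684 · 2 = 1368
  d = 740: σ(740) · d(740/740) = 1596 · 1 = 1596
Summing: (σ * d)(740) = 12 + 24 + 28 + 36 + 72 + 84 + 228 + 456 + 532 + 684 + 1368 + 1596 = 5120.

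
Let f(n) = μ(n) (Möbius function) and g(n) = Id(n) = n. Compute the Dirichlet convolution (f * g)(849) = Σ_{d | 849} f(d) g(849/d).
(μ * Id)(849) = 564

Divisors of 849: [1, 3, 283, 849]. For each d | 849:
  d = 1: μ(1) · Id(849/1) = 1 · 849 = 849
  d = 3: μ(3) · Id(849/3) = -1 · 283 = -283
  d = 283: μ(283) · Id(849/283) = -1 · 3 = -3
  d = 849: μ(849) · Id(849/849) = 1 · 1 = 1
Summing: (μ * Id)(849) = 849 + -283 + -3 + 1 = 564.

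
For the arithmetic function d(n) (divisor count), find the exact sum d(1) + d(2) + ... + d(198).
Σ_{n ≤ 198} d(n) = 1084

Compute d(n) for each 1 ≤ n ≤ 198: d(1) = 1, d(2) = 2, d(3) = 2, d(4) = 3, d(5) = 2, d(6) = 4, d(7) = 2, d(8) = 4, d(9) = 3, d(10) = 4, d(11) = 2, d(12) = 6, d(13) = 2, d(14) = 4, d(15) = 4, d(16) = 5, d(17) = 2, d(18) = 6, d(19) = 2, d(20) = 6, d(21) = 4, d(22) = 4, d(23) = 2, d(24) = 8, d(25) = 3, d(26) = 4, d(27) = 4, d(28) = 6, d(29) = 2, d(30) = 8, d(31) = 2, d(32) = 6, d(33) = 4, d(34) = 4, d(35) = 4, d(36) = 9, d(37) = 2, d(38) = 4, d(39) = 4, d(40) = 8, d(41) = 2, d(42) = 8, d(43) = 2, d(44) = 6, d(45) = 6, d(46) = 4, d(47) = 2, d(48) = 10, d(49) = 3, d(50) = 6, d(51) = 4, d(52) = 6, d(53) = 2, d(54) = 8, d(55) = 4, d(56) = 8, d(57) = 4, d(58) = 4, d(59) = 2, d(60) = 12, d(61) = 2, d(62) = 4, d(63) = 6, d(64) = 7, d(65) = 4, d(66) = 8, d(67) = 2, d(68) = 6, d(69) = 4, d(70) = 8, d(71) = 2, d(72) = 12, d(73) = 2, d(74) = 4, d(75) = 6, d(76) = 6, d(77) = 4, d(78) = 8, d(79) = 2, d(80) = 10, d(81) = 5, d(82) = 4, d(83) = 2, d(84) = 12, d(85) = 4, d(86) = 4, d(87) = 4, d(88) = 8, d(89) = 2, d(90) = 12, d(91) = 4, d(92) = 6, d(93) = 4, d(94) = 4, d(95) = 4, d(96) = 12, d(97) = 2, d(98) = 6, d(99) = 6, d(100) = 9, d(101) = 2, d(102) = 8, d(103) = 2, d(104) = 8, d(105) = 8, d(106) = 4, d(107) = 2, d(108) = 12, d(109) = 2, d(110) = 8, d(111) = 4, d(112) = 10, d(113) = 2, d(114) = 8, d(115) = 4, d(116) = 6, d(117) = 6, d(118) = 4, d(119) = 4, d(120) = 16, d(121) = 3, d(122) = 4, d(123) = 4, d(124) = 6, d(125) = 4, d(126) = 12, d(127) = 2, d(128) = 8, d(129) = 4, d(130) = 8, d(131) = 2, d(132) = 12, d(133) = 4, d(134) = 4, d(135) = 8, d(136) = 8, d(137) = 2, d(138) = 8, d(139) = 2, d(140) = 12, d(141) = 4, d(142) = 4, d(143) = 4, d(144) = 15, d(145) = 4, d(146) = 4, d(147) = 6, d(148) = 6, d(149) = 2, d(150) = 12, d(151) = 2, d(152) = 8, d(153) = 6, d(154) = 8, d(155) = 4, d(156) = 12, d(157) = 2, d(158) = 4, d(159) = 4, d(160) = 12, d(161) = 4, d(162) = 10, d(163) = 2, d(164) = 6, d(165) = 8, d(166) = 4, d(167) = 2, d(168) = 16, d(169) = 3, d(170) = 8, d(171) = 6, d(172) = 6, d(173) = 2, d(174) = 8, d(175) = 6, d(176) = 10, d(177) = 4, d(178) = 4, d(179) = 2, d(180) = 18, d(181) = 2, d(182) = 8, d(183) = 4, d(184) = 8, d(185) = 4, d(186) = 8, d(187) = 4, d(188) = 6, d(189) = 8, d(190) = 8, d(191) = 2, d(192) = 14, d(193) = 2, d(194) = 4, d(195) = 8, d(196) = 9, d(197) = 2, d(198) = 12. Summing all 198 values: 1084. (Dirichlet's divisor formula: Σ_{n ≤ x} d(n) = x ln(x) + (2γ − 1) x + O(√x). For x = 198, the asymptotic estimate is ≈ 1077.65.)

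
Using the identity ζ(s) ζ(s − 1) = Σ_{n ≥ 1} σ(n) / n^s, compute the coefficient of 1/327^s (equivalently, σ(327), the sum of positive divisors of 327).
σ(327) = 440

In the product (Σ m^0/m^s)(Σ k / k^s) = Σ (Σ_{d | n} d) / n^s, the coefficient of 1/n^s is σ(n) = Σ_{d | n} d. For n = 327, divisors are [1, 3, 109, 327]; summing: σ(327) = 440.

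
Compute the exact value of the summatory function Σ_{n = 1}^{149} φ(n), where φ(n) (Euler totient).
Σ_{n ≤ 149} φ(n) = 6818

Compute φ(n) for each 1 ≤ n ≤ 149: φ(1) = 1, φ(2) = 1, φ(3) = 2, φ(4) = 2, φ(5) = 4, φ(6) = 2, φ(7) = 6, φ(8) = 4, φ(9) = 6, φ(10) = 4, φ(11) = 10, φ(12) = 4, φ(13) = 12, φ(14) = 6, φ(15) = 8, φ(16) = 8, φ(17) = 16, φ(18) = 6, φ(19) = 18, φ(20) = 8, φ(21) = 12, φ(22) = 10, φ(23) = 22, φ(24) = 8, φ(25) = 20, φ(26) = 12, φ(27) = 18, φ(28) = 12, φ(29) = 28, φ(30) = 8, φ(31) = 30, φ(32) = 16, φ(33) = 20, φ(34) = 16, φ(35) = 24, φ(36) = 12, φ(37) = 36, φ(38) = 18, φ(39) = 24, φ(40) = 16, φ(41) = 40, φ(42) = 12, φ(43) = 42, φ(44) = 20, φ(45) = 24, φ(46) = 22, φ(47) = 46, φ(48) = 16, φ(49) = 42, φ(50) = 20, φ(51) = 32, φ(52) = 24, φ(53) = 52, φ(54) = 18, φ(55) = 40, φ(56) = 24, φ(57) = 36, φ(58) = 28, φ(59) = 58, φ(60) = 16, φ(61) = 60, φ(62) = 30, φ(63) = 36, φ(64) = 32, φ(65) = 48, φ(66) = 20, φ(67) = 66, φ(68) = 32, φ(69) = 44, φ(70) = 24, φ(71) = 70, φ(72) = 24, φ(73) = 72, φ(74) = 36, φ(75) = 40, φ(76) = 36, φ(77) = 60, φ(78) = 24, φ(79) = 78, φ(80) = 32, φ(81) = 54, φ(82) = 40, φ(83) = 82, φ(84) = 24, φ(85) = 64, φ(86) = 42, φ(87) = 56, φ(88) = 40, φ(89) = 88, φ(90) = 24, φ(91) = 72, φ(92) = 44, φ(93) = 60, φ(94) = 46, φ(95) = 72, φ(96) = 32, φ(97) = 96, φ(98) = 42, φ(99) = 60, φ(100) = 40, φ(101) = 100, φ(102) = 32, φ(103) = 102, φ(104) = 48, φ(105) = 48, φ(106) = 52, φ(107) = 106, φ(108) = 36, φ(109) = 108, φ(110) = 40, φ(111) = 72, φ(112) = 48, φ(113) = 112, φ(114) = 36, φ(115) = 88, φ(116) = 56, φ(117) = 72, φ(118) = 58, φ(119) = 96, φ(120) = 32, φ(121) = 110, φ(122) = 60, φ(123) = 80, φ(124) = 60, φ(125) = 100, φ(126) = 36, φ(127) = 126, φ(128) = 64, φ(129) = 84, φ(130) = 48, φ(131) = 130, φ(132) = 40, φ(133) = 108, φ(134) = 66, φ(135) = 72, φ(136) = 64, φ(137) = 136, φ(138) = 44, φ(139) = 138, φ(140) = 48, φ(141) = 92, φ(142) = 70, φ(143) = 120, φ(144) = 48, φ(145) = 112, φ(146) = 72, φ(147) = 84, φ(148) = 72, φ(149) = 148. Summing all 149 values: 6818. (Average order: Σ_{n ≤ x} φ(n) ~ (3/π²) x². For x = 149, (3/π²)·149² ≈ 6748.29.)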